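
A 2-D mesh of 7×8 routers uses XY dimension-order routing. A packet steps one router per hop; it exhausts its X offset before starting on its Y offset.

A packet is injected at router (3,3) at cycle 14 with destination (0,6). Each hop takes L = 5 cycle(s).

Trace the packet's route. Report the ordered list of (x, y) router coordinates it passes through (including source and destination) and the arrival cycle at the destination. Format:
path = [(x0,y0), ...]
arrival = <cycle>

  0. router=(3,3) cycle=14 (inject)
  1. router=(2,3) cycle=19 dir=W
  2. router=(1,3) cycle=24 dir=W
  3. router=(0,3) cycle=29 dir=W
  4. router=(0,4) cycle=34 dir=N
  5. router=(0,5) cycle=39 dir=N
  6. router=(0,6) cycle=44 dir=N

path = [(3,3), (2,3), (1,3), (0,3), (0,4), (0,5), (0,6)]
arrival = 44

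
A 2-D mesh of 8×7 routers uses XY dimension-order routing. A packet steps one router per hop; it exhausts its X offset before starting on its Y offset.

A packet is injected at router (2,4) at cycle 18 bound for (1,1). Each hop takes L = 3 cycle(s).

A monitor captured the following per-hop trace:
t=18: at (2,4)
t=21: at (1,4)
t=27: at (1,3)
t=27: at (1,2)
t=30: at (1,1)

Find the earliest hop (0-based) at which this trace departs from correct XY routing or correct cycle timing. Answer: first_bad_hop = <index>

check 1→ d=(-1,0) cyc+3: ok
check 2→ d=(0,-1) cyc+6: BAD: Δcyc=6≠L

first_bad_hop = 2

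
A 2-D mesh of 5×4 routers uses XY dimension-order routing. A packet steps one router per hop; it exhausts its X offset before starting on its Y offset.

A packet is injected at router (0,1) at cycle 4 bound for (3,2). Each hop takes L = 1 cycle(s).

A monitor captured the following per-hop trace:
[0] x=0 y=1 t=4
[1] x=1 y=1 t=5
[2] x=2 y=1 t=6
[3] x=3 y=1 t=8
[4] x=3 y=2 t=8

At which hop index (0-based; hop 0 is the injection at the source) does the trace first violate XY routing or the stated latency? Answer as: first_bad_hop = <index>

hop 1: step (+1,+0), +1 cyc — ok
hop 2: step (+1,+0), +1 cyc — ok
hop 3: step (+1,+0), +2 cyc — BAD: Δcyc=2≠L

first_bad_hop = 3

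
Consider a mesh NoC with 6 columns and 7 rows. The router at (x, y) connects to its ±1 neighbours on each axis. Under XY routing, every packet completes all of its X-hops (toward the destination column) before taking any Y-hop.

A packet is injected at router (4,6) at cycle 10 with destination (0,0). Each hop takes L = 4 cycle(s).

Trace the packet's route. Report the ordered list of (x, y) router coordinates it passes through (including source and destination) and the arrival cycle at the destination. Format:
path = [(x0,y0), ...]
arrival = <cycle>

path = [(4,6), (3,6), (2,6), (1,6), (0,6), (0,5), (0,4), (0,3), (0,2), (0,1), (0,0)]
arrival = 50

[0] x=4 y=6 t=10
[1] x=3 y=6 t=14 →W
[2] x=2 y=6 t=18 →W
[3] x=1 y=6 t=22 →W
[4] x=0 y=6 t=26 →W
[5] x=0 y=5 t=30 →S
[6] x=0 y=4 t=34 →S
[7] x=0 y=3 t=38 →S
[8] x=0 y=2 t=42 →S
[9] x=0 y=1 t=46 →S
[10] x=0 y=0 t=50 →S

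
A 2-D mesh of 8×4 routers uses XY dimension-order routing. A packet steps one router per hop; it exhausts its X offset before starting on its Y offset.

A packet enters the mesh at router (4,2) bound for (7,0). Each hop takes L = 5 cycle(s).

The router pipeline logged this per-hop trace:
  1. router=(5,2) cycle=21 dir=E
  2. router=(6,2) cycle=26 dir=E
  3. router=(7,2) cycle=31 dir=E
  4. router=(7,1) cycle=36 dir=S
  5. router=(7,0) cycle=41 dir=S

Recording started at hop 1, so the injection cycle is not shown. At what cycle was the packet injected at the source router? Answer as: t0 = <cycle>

t0 = 16

The first recorded entry is hop 1 at cycle 21.
So t0 = 21 − 1·5 = 16.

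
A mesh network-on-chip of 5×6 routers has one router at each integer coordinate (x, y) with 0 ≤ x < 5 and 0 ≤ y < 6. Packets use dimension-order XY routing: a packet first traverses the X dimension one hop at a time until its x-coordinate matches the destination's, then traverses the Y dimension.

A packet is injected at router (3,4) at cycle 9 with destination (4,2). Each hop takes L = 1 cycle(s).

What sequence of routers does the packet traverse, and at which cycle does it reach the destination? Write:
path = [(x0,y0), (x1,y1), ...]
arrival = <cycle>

hop 0: (3,4) @ cyc 9
hop 1: (4,4) @ cyc 10  [E]
hop 2: (4,3) @ cyc 11  [S]
hop 3: (4,2) @ cyc 12  [S]

path = [(3,4), (4,4), (4,3), (4,2)]
arrival = 12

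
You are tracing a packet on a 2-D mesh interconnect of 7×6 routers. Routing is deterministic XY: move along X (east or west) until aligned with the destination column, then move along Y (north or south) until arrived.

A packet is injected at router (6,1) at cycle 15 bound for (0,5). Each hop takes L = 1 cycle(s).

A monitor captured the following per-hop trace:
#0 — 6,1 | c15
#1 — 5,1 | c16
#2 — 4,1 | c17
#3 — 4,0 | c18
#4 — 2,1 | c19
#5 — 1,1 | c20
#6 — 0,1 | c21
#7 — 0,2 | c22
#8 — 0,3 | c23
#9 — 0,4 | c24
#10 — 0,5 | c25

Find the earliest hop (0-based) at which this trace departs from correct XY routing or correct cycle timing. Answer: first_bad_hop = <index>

check 1→ d=(-1,0) cyc+1: ok
check 2→ d=(-1,0) cyc+1: ok
check 3→ d=(0,-1) cyc+1: BAD: Y-move but x=4≠0

first_bad_hop = 3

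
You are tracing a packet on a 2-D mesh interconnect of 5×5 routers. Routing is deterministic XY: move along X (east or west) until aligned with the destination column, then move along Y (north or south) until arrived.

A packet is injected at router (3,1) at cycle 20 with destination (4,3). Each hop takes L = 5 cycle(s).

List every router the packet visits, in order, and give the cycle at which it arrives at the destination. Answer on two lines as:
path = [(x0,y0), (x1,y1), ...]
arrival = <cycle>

hop 0: (3,1) @ cyc 20
hop 1: (4,1) @ cyc 25  [E]
hop 2: (4,2) @ cyc 30  [N]
hop 3: (4,3) @ cyc 35  [N]

path = [(3,1), (4,1), (4,2), (4,3)]
arrival = 35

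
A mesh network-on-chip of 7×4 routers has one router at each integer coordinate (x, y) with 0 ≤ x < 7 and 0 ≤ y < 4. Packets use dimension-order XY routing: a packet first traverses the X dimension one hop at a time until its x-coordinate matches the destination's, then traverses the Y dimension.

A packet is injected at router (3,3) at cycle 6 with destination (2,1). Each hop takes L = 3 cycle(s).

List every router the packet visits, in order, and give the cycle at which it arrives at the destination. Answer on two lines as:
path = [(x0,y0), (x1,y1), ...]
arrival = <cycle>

hop 0: (3,3) @ cyc 6
hop 1: (2,3) @ cyc 9  [W]
hop 2: (2,2) @ cyc 12  [S]
hop 3: (2,1) @ cyc 15  [S]

path = [(3,3), (2,3), (2,2), (2,1)]
arrival = 15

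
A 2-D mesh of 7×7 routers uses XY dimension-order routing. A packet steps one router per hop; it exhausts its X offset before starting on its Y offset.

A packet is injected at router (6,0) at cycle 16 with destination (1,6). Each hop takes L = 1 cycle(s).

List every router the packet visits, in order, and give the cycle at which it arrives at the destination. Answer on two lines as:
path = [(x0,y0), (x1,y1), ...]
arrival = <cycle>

path = [(6,0), (5,0), (4,0), (3,0), (2,0), (1,0), (1,1), (1,2), (1,3), (1,4), (1,5), (1,6)]
arrival = 27

src (6,0)  cyc=16
W→(5,0)  cyc=17
W→(4,0)  cyc=18
W→(3,0)  cyc=19
W→(2,0)  cyc=20
W→(1,0)  cyc=21
N→(1,1)  cyc=22
N→(1,2)  cyc=23
N→(1,3)  cyc=24
N→(1,4)  cyc=25
N→(1,5)  cyc=26
N→(1,6)  cyc=27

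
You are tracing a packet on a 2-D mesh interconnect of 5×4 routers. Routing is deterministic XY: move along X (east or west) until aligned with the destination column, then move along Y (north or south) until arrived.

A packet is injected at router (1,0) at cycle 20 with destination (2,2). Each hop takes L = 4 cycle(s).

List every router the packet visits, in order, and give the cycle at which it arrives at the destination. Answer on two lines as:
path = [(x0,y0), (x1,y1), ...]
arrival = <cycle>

#0 — 1,0 | c20
#1 — 2,0 | c24 | E
#2 — 2,1 | c28 | N
#3 — 2,2 | c32 | N

path = [(1,0), (2,0), (2,1), (2,2)]
arrival = 32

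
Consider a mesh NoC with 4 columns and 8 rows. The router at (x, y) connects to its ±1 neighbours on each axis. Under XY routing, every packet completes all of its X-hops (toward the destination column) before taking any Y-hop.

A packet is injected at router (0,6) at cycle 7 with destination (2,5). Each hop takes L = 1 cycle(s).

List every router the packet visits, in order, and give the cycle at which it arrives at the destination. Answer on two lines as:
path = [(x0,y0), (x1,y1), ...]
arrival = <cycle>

path = [(0,6), (1,6), (2,6), (2,5)]
arrival = 10

src (0,6)  cyc=7
E→(1,6)  cyc=8
E→(2,6)  cyc=9
S→(2,5)  cyc=10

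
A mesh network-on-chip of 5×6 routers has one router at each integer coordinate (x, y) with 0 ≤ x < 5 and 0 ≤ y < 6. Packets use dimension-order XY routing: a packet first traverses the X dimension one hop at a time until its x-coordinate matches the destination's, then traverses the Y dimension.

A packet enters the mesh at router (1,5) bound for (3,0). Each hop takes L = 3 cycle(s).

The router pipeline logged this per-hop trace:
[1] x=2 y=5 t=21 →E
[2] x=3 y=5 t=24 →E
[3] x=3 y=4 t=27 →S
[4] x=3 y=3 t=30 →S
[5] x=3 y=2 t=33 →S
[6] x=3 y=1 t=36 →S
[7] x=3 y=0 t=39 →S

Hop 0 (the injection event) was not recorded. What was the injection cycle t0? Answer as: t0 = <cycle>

t0 = 18

cyc[1] = 21 and cyc[k] = t0 + k·L for every k.
Therefore t0 = 21 − L = 18.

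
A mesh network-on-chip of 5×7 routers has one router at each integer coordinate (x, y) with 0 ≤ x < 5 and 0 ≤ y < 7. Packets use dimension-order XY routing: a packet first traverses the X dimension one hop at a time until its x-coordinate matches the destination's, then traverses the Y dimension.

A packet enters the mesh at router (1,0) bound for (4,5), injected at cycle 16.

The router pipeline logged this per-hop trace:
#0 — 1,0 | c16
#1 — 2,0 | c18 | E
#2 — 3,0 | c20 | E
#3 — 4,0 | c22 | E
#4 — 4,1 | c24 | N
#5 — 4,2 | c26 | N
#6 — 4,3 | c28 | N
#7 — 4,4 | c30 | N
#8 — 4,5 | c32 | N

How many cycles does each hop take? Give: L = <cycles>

Δcyc across hop 0→1: 18 − 16 = 2.
Each hop adds L, hence L = 2.

L = 2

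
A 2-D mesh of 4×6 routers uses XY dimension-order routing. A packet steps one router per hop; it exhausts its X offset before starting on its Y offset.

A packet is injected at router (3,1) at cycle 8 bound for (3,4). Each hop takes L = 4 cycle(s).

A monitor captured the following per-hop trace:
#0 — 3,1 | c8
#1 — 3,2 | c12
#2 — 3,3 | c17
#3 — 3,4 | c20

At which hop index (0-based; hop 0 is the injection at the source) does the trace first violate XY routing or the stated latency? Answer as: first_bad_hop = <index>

hop 1: step (+0,+1), +4 cyc — ok
hop 2: step (+0,+1), +5 cyc — BAD: Δcyc=5≠L

first_bad_hop = 2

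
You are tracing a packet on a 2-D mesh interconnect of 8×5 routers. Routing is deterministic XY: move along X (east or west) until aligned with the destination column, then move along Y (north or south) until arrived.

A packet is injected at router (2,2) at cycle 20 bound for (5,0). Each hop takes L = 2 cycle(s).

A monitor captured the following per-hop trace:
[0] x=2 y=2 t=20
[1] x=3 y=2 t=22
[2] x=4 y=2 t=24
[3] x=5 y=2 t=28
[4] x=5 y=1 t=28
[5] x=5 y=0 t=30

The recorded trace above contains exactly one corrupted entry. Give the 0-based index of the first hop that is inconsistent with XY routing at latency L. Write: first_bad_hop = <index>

check 1→ d=(1,0) cyc+2: ok
check 2→ d=(1,0) cyc+2: ok
check 3→ d=(1,0) cyc+4: BAD: Δcyc=4≠L

first_bad_hop = 3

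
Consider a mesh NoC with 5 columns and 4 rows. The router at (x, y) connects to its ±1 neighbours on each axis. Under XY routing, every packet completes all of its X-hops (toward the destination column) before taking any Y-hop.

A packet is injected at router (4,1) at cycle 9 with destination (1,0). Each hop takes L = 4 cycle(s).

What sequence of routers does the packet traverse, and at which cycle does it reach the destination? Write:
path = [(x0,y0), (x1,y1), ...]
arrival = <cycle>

path = [(4,1), (3,1), (2,1), (1,1), (1,0)]
arrival = 25

#0 — 4,1 | c9
#1 — 3,1 | c13 | W
#2 — 2,1 | c17 | W
#3 — 1,1 | c21 | W
#4 — 1,0 | c25 | S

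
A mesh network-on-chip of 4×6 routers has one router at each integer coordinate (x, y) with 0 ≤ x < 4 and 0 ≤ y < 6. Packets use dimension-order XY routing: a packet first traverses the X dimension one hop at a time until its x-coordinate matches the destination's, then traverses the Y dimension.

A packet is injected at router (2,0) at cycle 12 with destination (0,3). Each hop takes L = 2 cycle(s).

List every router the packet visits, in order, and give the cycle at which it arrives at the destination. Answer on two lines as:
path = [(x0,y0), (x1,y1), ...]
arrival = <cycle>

path = [(2,0), (1,0), (0,0), (0,1), (0,2), (0,3)]
arrival = 22

src (2,0)  cyc=12
W→(1,0)  cyc=14
W→(0,0)  cyc=16
N→(0,1)  cyc=18
N→(0,2)  cyc=20
N→(0,3)  cyc=22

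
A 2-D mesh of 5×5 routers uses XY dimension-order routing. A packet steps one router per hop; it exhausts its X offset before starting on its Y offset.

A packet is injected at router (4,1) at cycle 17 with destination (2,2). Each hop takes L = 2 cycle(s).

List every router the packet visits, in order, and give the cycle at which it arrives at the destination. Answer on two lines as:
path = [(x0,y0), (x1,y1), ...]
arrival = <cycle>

path = [(4,1), (3,1), (2,1), (2,2)]
arrival = 23

  0. router=(4,1) cycle=17 (inject)
  1. router=(3,1) cycle=19 dir=W
  2. router=(2,1) cycle=21 dir=W
  3. router=(2,2) cycle=23 dir=N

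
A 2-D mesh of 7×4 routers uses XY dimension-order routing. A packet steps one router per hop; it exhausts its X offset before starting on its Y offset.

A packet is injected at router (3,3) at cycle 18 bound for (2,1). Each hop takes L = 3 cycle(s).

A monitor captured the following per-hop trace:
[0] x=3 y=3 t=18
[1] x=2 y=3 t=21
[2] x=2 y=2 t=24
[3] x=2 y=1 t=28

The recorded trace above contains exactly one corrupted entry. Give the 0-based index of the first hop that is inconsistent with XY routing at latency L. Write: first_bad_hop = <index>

check 1→ d=(-1,0) cyc+3: ok
check 2→ d=(0,-1) cyc+3: ok
check 3→ d=(0,-1) cyc+4: BAD: Δcyc=4≠L

first_bad_hop = 3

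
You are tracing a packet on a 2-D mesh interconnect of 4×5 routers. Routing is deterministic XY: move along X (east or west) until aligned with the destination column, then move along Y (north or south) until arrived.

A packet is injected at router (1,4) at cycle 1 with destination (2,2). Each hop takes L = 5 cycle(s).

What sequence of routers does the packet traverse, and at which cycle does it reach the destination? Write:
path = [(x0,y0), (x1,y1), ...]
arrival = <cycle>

[0] x=1 y=4 t=1
[1] x=2 y=4 t=6 →E
[2] x=2 y=3 t=11 →S
[3] x=2 y=2 t=16 →S

path = [(1,4), (2,4), (2,3), (2,2)]
arrival = 16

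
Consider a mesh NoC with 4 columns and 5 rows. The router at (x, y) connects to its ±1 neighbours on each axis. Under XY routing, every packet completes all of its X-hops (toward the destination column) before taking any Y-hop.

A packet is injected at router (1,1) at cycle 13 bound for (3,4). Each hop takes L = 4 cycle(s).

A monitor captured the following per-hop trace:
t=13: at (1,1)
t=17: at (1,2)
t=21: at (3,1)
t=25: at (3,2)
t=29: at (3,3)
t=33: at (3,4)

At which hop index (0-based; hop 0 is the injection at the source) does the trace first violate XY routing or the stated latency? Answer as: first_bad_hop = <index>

first_bad_hop = 1

  1: Δx=+0 Δy=+1 Δt=4 [BAD: Y-move but x=1≠3]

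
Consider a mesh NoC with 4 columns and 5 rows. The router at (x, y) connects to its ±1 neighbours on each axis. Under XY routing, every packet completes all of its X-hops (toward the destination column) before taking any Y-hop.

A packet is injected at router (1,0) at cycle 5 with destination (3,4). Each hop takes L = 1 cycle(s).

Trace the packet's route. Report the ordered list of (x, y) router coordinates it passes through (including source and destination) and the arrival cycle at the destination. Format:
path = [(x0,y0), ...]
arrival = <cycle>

path = [(1,0), (2,0), (3,0), (3,1), (3,2), (3,3), (3,4)]
arrival = 11

#0 — 1,0 | c5
#1 — 2,0 | c6 | E
#2 — 3,0 | c7 | E
#3 — 3,1 | c8 | N
#4 — 3,2 | c9 | N
#5 — 3,3 | c10 | N
#6 — 3,4 | c11 | N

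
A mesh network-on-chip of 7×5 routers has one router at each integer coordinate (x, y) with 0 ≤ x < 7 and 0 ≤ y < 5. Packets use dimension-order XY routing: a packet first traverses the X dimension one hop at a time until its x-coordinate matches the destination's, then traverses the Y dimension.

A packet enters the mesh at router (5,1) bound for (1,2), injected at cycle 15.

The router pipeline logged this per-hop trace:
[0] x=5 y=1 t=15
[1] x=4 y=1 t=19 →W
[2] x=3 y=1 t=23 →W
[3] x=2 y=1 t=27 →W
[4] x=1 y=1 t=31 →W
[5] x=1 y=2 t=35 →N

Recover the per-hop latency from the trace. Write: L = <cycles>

L = 4

Δcyc across hop 0→1: 19 − 15 = 4.
Per-hop latency L = Δcyc = 4.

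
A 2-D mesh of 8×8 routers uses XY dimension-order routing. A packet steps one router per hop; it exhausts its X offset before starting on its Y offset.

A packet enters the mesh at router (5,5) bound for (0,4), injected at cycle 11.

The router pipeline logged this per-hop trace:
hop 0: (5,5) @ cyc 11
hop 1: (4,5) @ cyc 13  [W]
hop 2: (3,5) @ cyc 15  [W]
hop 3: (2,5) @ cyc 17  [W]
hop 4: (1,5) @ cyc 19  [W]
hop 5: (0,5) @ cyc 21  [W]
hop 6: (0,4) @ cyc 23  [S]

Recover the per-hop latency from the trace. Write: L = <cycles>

Between hops 0 and 1 the cycle counter advances 13 − 11 = 2.
Each hop adds L, hence L = 2.

L = 2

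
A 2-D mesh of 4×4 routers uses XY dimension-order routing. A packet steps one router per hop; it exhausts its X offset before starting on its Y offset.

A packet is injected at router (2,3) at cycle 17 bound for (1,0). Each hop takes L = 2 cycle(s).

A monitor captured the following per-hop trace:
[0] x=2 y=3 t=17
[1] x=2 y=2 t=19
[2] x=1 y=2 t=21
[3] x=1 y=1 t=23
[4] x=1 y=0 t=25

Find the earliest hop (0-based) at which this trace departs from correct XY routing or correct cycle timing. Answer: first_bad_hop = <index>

hop 1: step (+0,-1), +2 cyc — BAD: Y-move but x=2≠1

first_bad_hop = 1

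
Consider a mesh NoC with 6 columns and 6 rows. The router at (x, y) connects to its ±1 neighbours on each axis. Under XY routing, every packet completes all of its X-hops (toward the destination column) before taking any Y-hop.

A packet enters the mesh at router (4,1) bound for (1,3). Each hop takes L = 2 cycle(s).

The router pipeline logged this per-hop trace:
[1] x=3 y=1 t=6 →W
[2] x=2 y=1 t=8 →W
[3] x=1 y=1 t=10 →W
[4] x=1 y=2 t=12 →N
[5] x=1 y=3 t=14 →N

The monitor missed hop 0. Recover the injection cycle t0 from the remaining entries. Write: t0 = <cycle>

Hop 1 reached at cycle 6; hop k is at t0 + k·L.
Subtract one hop: t0 = 6 − 2 = 4.

t0 = 4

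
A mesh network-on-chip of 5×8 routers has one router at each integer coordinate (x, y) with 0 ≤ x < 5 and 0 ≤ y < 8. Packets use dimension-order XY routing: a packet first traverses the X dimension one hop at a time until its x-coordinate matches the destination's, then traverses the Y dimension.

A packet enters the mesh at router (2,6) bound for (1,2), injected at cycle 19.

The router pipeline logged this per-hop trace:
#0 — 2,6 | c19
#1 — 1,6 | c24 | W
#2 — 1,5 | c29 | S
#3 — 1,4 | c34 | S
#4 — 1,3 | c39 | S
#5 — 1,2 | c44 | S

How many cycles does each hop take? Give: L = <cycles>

From hop 0 (19) to hop 1 (24): +5 cycles.
Per-hop latency L = Δcyc = 5.

L = 5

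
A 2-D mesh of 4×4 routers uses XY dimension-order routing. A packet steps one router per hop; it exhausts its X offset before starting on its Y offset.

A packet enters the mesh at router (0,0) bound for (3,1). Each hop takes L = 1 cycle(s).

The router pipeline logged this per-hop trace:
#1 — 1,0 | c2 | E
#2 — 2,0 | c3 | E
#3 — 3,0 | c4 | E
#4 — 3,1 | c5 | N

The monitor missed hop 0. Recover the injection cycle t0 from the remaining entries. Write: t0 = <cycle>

t0 = 1

cyc[1] = 2 and cyc[k] = t0 + k·L for every k.
Therefore t0 = 2 − L = 1.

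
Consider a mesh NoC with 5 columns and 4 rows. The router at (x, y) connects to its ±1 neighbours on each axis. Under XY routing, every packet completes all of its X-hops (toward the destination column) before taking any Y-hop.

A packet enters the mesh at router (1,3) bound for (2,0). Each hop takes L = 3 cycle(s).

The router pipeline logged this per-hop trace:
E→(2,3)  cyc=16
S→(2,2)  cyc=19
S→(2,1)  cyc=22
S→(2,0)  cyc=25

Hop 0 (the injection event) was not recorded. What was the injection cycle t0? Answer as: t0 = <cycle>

At hop 1 the cycle is 16; in general cyc_k = t0 + kL.
t0 = cyc[1] − L = 16 − 3 = 13.

t0 = 13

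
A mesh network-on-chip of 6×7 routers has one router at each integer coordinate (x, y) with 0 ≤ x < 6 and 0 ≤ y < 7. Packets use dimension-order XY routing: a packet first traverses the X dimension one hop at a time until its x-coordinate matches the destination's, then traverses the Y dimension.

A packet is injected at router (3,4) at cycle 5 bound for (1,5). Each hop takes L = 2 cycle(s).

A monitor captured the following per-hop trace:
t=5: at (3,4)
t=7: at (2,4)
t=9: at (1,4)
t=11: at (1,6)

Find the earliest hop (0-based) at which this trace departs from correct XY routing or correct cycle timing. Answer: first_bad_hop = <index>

first_bad_hop = 3

hop 1: step (-1,+0), +2 cyc — ok
hop 2: step (-1,+0), +2 cyc — ok
hop 3: step (+0,+2), +2 cyc — BAD: non-unit step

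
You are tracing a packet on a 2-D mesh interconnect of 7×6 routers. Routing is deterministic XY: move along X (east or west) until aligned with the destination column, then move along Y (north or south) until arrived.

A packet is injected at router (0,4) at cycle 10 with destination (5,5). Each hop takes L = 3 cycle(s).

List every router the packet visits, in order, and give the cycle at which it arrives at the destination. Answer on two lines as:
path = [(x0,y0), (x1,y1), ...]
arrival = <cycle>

[0] x=0 y=4 t=10
[1] x=1 y=4 t=13 →E
[2] x=2 y=4 t=16 →E
[3] x=3 y=4 t=19 →E
[4] x=4 y=4 t=22 →E
[5] x=5 y=4 t=25 →E
[6] x=5 y=5 t=28 →N

path = [(0,4), (1,4), (2,4), (3,4), (4,4), (5,4), (5,5)]
arrival = 28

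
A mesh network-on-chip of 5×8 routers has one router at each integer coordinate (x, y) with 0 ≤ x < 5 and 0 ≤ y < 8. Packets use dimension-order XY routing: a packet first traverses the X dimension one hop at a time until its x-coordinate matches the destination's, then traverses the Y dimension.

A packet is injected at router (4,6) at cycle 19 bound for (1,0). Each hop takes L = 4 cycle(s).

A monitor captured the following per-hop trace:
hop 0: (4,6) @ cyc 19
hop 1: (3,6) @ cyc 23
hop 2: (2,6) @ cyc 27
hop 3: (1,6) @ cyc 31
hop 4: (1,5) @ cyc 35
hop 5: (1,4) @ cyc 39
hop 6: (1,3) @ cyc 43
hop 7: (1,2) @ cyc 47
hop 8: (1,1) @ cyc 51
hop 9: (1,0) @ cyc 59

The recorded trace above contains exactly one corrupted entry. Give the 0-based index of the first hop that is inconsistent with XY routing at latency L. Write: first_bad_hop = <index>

[1] (-1,+0) / 4c ⇒ ok
[2] (-1,+0) / 4c ⇒ ok
[3] (-1,+0) / 4c ⇒ ok
[4] (+0,-1) / 4c ⇒ ok
[5] (+0,-1) / 4c ⇒ ok
[6] (+0,-1) / 4c ⇒ ok
[7] (+0,-1) / 4c ⇒ ok
[8] (+0,-1) / 4c ⇒ ok
[9] (+0,-1) / 8c ⇒ BAD: Δcyc=8≠L

first_bad_hop = 9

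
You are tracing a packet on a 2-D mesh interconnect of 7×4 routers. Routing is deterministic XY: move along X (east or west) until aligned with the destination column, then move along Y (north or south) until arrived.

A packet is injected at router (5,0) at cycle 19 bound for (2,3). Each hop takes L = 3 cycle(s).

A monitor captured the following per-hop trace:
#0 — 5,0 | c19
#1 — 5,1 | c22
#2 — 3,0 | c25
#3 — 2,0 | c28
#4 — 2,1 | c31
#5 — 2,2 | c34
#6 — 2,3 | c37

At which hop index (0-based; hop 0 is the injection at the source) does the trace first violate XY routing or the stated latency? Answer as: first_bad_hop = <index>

first_bad_hop = 1

check 1→ d=(0,1) cyc+3: BAD: Y-move but x=5≠2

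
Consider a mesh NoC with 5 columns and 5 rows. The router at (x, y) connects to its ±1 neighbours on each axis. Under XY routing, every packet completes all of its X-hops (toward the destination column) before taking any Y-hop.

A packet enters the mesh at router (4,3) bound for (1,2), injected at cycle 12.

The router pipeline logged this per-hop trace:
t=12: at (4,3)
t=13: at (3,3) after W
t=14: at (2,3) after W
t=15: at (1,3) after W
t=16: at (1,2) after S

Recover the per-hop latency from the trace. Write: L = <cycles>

Between hops 0 and 1 the cycle counter advances 13 − 12 = 1.
Per-hop latency L = Δcyc = 1.

L = 1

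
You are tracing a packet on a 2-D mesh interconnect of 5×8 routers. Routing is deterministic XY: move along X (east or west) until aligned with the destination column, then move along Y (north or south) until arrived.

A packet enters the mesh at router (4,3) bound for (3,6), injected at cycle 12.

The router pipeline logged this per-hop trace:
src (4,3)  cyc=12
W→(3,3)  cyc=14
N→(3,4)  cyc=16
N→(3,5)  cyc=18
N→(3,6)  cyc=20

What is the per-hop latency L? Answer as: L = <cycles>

cyc[1] − cyc[0] = 14 − 12 = 2.
Per-hop latency L = Δcyc = 2.

L = 2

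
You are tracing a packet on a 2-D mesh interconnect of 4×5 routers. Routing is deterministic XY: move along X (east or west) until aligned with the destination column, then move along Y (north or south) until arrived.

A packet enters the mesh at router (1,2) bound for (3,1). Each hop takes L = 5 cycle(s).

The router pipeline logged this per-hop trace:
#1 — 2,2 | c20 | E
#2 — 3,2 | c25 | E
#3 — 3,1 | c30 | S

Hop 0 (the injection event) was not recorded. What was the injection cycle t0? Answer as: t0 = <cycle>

cyc[1] = 20 and cyc[k] = t0 + k·L for every k.
Therefore t0 = 20 − L = 15.

t0 = 15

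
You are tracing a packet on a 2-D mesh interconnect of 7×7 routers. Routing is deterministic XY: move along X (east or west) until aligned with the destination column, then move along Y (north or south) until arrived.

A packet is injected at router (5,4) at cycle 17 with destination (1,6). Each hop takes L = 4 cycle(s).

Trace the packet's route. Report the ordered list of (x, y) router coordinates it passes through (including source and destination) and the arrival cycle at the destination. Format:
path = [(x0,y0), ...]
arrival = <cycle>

path = [(5,4), (4,4), (3,4), (2,4), (1,4), (1,5), (1,6)]
arrival = 41

#0 — 5,4 | c17
#1 — 4,4 | c21 | W
#2 — 3,4 | c25 | W
#3 — 2,4 | c29 | W
#4 — 1,4 | c33 | W
#5 — 1,5 | c37 | N
#6 — 1,6 | c41 | N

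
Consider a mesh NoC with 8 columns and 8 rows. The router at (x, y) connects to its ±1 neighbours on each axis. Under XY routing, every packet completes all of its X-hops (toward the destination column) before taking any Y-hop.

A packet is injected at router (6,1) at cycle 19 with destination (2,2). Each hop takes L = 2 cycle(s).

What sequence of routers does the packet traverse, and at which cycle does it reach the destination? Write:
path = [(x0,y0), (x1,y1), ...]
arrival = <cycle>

hop 0: (6,1) @ cyc 19
hop 1: (5,1) @ cyc 21  [W]
hop 2: (4,1) @ cyc 23  [W]
hop 3: (3,1) @ cyc 25  [W]
hop 4: (2,1) @ cyc 27  [W]
hop 5: (2,2) @ cyc 29  [N]

path = [(6,1), (5,1), (4,1), (3,1), (2,1), (2,2)]
arrival = 29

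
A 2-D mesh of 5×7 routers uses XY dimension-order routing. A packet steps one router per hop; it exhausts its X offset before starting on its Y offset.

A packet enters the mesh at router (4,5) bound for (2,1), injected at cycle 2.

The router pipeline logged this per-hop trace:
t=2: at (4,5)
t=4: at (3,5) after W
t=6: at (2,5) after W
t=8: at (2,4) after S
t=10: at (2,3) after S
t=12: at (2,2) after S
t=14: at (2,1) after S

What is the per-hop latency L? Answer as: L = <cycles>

L = 2

From hop 0 (2) to hop 1 (4): +2 cycles.
Per-hop latency L = Δcyc = 2.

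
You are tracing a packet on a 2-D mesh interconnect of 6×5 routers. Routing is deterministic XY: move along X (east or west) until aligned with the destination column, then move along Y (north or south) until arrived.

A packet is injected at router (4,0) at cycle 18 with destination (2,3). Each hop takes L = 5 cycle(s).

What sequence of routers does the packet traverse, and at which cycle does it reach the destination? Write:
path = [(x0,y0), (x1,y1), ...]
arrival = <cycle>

path = [(4,0), (3,0), (2,0), (2,1), (2,2), (2,3)]
arrival = 43

t=18: at (4,0)
t=23: at (3,0) after W
t=28: at (2,0) after W
t=33: at (2,1) after N
t=38: at (2,2) after N
t=43: at (2,3) after N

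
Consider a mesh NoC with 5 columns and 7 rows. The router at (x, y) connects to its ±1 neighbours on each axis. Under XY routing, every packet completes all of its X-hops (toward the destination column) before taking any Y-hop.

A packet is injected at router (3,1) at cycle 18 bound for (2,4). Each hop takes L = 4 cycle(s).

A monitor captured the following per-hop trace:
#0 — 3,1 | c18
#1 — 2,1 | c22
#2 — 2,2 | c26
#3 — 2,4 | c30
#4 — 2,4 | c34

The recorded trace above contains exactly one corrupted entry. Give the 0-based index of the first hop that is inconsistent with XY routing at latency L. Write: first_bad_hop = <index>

first_bad_hop = 3

hop 1: step (-1,+0), +4 cyc — ok
hop 2: step (+0,+1), +4 cyc — ok
hop 3: step (+0,+2), +4 cyc — BAD: non-unit step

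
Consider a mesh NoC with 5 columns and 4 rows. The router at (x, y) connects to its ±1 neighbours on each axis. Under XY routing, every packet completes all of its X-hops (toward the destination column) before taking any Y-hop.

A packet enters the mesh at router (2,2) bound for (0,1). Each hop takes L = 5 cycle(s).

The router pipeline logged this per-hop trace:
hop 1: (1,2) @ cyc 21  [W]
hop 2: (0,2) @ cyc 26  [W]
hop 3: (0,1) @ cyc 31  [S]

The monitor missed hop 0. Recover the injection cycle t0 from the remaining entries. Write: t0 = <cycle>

cyc[1] = 21 and cyc[k] = t0 + k·L for every k.
Therefore t0 = 21 − L = 16.

t0 = 16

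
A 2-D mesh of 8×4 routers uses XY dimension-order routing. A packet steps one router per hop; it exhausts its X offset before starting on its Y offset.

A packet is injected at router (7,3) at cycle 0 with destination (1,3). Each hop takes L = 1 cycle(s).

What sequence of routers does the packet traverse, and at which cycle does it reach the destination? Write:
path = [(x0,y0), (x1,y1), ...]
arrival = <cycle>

src (7,3)  cyc=0
W→(6,3)  cyc=1
W→(5,3)  cyc=2
W→(4,3)  cyc=3
W→(3,3)  cyc=4
W→(2,3)  cyc=5
W→(1,3)  cyc=6

path = [(7,3), (6,3), (5,3), (4,3), (3,3), (2,3), (1,3)]
arrival = 6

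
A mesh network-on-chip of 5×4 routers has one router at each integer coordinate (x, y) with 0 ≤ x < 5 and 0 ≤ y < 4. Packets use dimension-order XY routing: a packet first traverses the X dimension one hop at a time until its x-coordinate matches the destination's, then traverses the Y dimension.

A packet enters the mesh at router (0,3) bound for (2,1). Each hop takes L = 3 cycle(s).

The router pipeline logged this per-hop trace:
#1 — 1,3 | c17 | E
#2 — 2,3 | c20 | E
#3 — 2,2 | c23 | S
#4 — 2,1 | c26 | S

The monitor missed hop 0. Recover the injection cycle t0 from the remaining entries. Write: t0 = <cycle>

t0 = 14

The first recorded entry is hop 1 at cycle 17.
Subtract one hop: t0 = 17 − 3 = 14.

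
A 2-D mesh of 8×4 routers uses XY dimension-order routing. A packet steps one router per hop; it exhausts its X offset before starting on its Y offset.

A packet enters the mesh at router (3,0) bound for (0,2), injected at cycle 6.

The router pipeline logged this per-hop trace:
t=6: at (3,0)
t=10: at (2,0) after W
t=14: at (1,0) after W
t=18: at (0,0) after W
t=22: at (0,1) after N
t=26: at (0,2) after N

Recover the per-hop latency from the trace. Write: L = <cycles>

Δcyc across hop 0→1: 10 − 6 = 4.
Per-hop latency L = Δcyc = 4.

L = 4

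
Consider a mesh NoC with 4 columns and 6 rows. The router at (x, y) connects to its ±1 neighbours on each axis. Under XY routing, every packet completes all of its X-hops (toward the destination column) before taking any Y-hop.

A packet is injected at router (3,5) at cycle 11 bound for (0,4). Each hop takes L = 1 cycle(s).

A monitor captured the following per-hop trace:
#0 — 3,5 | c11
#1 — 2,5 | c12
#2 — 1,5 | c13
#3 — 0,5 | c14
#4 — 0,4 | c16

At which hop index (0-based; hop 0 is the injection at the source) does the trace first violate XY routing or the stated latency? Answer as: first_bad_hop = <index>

first_bad_hop = 4

  1: Δx=-1 Δy=+0 Δt=1 [ok]
  2: Δx=-1 Δy=+0 Δt=1 [ok]
  3: Δx=-1 Δy=+0 Δt=1 [ok]
  4: Δx=+0 Δy=-1 Δt=2 [BAD: Δcyc=2≠L]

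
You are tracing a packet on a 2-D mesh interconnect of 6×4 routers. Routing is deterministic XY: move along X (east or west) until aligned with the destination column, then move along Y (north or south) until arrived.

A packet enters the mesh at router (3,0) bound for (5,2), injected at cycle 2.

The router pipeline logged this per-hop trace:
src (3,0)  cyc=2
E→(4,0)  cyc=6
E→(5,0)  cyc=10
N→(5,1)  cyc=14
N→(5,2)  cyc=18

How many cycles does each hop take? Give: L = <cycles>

cyc[1] − cyc[0] = 6 − 2 = 4.
Per-hop latency L = Δcyc = 4.

L = 4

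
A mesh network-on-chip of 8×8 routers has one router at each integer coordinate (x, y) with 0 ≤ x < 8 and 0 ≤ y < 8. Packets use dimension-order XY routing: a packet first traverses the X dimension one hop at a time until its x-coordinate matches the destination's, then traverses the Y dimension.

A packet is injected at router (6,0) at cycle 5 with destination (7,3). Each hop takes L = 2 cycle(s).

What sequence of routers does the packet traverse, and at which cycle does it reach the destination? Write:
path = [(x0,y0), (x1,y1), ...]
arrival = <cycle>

[0] x=6 y=0 t=5
[1] x=7 y=0 t=7 →E
[2] x=7 y=1 t=9 →N
[3] x=7 y=2 t=11 →N
[4] x=7 y=3 t=13 →N

path = [(6,0), (7,0), (7,1), (7,2), (7,3)]
arrival = 13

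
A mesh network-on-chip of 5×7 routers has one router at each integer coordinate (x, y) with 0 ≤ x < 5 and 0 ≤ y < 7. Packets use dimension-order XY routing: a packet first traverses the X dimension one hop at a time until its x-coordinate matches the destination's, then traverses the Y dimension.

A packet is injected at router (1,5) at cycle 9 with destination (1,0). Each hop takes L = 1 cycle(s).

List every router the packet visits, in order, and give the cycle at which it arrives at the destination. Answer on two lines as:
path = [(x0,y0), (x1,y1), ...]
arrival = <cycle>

hop 0: (1,5) @ cyc 9
hop 1: (1,4) @ cyc 10  [S]
hop 2: (1,3) @ cyc 11  [S]
hop 3: (1,2) @ cyc 12  [S]
hop 4: (1,1) @ cyc 13  [S]
hop 5: (1,0) @ cyc 14  [S]

path = [(1,5), (1,4), (1,3), (1,2), (1,1), (1,0)]
arrival = 14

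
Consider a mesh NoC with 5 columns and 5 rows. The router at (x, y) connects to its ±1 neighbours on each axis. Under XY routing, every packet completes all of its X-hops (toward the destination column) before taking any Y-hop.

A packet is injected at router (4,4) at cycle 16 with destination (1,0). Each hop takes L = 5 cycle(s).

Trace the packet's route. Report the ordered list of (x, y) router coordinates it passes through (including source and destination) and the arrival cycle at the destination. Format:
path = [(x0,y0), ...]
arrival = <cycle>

#0 — 4,4 | c16
#1 — 3,4 | c21 | W
#2 — 2,4 | c26 | W
#3 — 1,4 | c31 | W
#4 — 1,3 | c36 | S
#5 — 1,2 | c41 | S
#6 — 1,1 | c46 | S
#7 — 1,0 | c51 | S

path = [(4,4), (3,4), (2,4), (1,4), (1,3), (1,2), (1,1), (1,0)]
arrival = 51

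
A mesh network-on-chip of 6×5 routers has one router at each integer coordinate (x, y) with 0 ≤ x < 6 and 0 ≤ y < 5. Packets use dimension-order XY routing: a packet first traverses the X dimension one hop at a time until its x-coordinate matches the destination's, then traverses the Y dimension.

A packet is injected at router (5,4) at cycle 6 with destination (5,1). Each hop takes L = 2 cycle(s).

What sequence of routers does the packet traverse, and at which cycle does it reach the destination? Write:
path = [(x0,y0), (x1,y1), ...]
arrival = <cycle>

  0. router=(5,4) cycle=6 (inject)
  1. router=(5,3) cycle=8 dir=S
  2. router=(5,2) cycle=10 dir=S
  3. router=(5,1) cycle=12 dir=S

path = [(5,4), (5,3), (5,2), (5,1)]
arrival = 12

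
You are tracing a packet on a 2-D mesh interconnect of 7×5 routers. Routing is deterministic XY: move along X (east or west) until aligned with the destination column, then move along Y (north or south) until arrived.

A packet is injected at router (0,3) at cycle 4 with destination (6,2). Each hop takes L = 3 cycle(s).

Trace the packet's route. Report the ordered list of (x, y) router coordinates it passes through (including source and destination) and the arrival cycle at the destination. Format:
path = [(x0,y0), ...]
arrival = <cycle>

hop 0: (0,3) @ cyc 4
hop 1: (1,3) @ cyc 7  [E]
hop 2: (2,3) @ cyc 10  [E]
hop 3: (3,3) @ cyc 13  [E]
hop 4: (4,3) @ cyc 16  [E]
hop 5: (5,3) @ cyc 19  [E]
hop 6: (6,3) @ cyc 22  [E]
hop 7: (6,2) @ cyc 25  [S]

path = [(0,3), (1,3), (2,3), (3,3), (4,3), (5,3), (6,3), (6,2)]
arrival = 25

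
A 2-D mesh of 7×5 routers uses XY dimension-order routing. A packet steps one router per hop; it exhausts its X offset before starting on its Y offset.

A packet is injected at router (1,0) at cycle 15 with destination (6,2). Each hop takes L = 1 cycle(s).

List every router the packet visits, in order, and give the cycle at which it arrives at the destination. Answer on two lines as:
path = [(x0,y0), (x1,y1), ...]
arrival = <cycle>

src (1,0)  cyc=15
E→(2,0)  cyc=16
E→(3,0)  cyc=17
E→(4,0)  cyc=18
E→(5,0)  cyc=19
E→(6,0)  cyc=20
N→(6,1)  cyc=21
N→(6,2)  cyc=22

path = [(1,0), (2,0), (3,0), (4,0), (5,0), (6,0), (6,1), (6,2)]
arrival = 22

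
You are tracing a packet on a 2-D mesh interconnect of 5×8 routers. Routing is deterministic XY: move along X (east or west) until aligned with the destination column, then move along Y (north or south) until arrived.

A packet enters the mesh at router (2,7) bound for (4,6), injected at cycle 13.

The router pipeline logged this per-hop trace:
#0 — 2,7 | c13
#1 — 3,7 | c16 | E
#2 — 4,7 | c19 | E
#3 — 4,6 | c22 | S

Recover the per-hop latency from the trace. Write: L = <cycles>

From hop 0 (13) to hop 1 (16): +3 cycles.
Per-hop latency L = Δcyc = 3.

L = 3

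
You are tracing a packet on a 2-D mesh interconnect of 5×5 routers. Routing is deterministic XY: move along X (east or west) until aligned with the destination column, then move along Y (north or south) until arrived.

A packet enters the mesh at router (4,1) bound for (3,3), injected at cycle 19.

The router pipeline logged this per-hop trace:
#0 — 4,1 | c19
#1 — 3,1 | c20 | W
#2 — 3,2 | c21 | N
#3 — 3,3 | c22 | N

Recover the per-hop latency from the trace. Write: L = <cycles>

From hop 0 (19) to hop 1 (20): +1 cycles.
Each hop adds L, hence L = 1.

L = 1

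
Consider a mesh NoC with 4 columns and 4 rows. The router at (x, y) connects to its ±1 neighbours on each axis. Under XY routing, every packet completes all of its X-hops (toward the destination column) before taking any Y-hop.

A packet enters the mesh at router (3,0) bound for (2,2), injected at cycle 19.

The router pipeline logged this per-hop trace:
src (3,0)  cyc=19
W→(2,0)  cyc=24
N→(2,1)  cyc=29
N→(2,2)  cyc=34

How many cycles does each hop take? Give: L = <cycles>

L = 5

cyc[1] − cyc[0] = 24 − 19 = 5.
One hop costs L cycles, so L = 5.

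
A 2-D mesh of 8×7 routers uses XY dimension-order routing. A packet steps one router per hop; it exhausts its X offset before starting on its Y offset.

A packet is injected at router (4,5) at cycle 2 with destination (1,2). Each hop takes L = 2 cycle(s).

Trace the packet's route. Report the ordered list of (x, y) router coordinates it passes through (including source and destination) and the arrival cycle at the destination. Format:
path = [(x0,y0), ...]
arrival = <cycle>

[0] x=4 y=5 t=2
[1] x=3 y=5 t=4 →W
[2] x=2 y=5 t=6 →W
[3] x=1 y=5 t=8 →W
[4] x=1 y=4 t=10 →S
[5] x=1 y=3 t=12 →S
[6] x=1 y=2 t=14 →S

path = [(4,5), (3,5), (2,5), (1,5), (1,4), (1,3), (1,2)]
arrival = 14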